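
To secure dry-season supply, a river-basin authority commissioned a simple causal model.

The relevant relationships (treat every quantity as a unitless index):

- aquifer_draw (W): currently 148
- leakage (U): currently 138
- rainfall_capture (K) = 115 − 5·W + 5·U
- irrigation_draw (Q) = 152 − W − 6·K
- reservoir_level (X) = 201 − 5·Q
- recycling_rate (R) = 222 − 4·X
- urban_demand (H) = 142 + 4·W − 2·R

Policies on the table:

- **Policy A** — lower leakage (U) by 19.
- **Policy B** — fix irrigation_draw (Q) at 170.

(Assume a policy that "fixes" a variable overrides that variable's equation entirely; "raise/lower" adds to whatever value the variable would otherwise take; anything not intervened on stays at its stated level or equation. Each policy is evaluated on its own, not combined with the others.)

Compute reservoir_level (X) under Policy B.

-649

Policy B (Q := 170):
  W = 148
  U = 138
  K = 115 − 5·148 + 5·138 = 65
  Q = 170
  X = 201 − 5·170 = -649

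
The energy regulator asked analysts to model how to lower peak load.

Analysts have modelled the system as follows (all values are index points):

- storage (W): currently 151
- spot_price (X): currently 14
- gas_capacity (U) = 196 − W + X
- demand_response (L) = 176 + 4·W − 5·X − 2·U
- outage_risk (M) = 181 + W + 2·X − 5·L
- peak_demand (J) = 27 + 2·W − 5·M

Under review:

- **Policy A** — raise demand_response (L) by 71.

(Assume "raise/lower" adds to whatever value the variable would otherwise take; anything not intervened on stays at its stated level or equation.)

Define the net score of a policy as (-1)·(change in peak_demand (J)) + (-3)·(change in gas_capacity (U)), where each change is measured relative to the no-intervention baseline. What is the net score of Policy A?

Baseline:
  W = 151
  X = 14
  U = 196 − 151 + 14 = 59
  L = 176 + 4·151 − 5·14 − 2·59 = 592
  M = 181 + 151 + 2·14 − 5·592 = -2600
  J = 27 + 2·151 − 5·(-2600) = 13329
Policy A (L + 71):
  W = 151
  X = 14
  U = 196 − 151 + 14 = 59
  L = 176 + 4·151 − 5·14 − 2·59 (+71 from intervention) = 663
  M = 181 + 151 + 2·14 − 5·663 = -2955
  J = 27 + 2·151 − 5·(-2955) = 15104
ΔJ = 15104 − 13329 = 1775; ΔU = 59 − 59 = 0
Score = (-1)·1775 + (-3)·0 = -1775

-1775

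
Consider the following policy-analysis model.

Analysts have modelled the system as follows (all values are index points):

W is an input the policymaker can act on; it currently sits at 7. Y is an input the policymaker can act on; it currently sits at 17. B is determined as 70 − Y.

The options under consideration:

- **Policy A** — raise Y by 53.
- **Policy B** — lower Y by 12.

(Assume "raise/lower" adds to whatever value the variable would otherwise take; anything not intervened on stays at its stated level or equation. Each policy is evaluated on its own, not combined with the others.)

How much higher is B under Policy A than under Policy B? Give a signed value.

-65

Policy A (Y + 53):
  Y = 17 + 53 = 70
  B = 70 − 70 = 0
Policy B (Y − 12):
  Y = 17 − 12 = 5
  B = 70 − 5 = 65
B: 0 − 65 = -65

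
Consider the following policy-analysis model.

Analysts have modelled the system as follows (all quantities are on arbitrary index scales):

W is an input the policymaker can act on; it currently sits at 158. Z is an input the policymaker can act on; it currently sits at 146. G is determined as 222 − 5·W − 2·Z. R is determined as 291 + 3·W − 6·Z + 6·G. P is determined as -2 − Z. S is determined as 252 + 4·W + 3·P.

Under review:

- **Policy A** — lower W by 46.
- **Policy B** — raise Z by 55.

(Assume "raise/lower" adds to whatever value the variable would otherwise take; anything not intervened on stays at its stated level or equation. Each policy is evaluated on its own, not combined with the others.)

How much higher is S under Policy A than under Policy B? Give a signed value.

Policy A (W − 46):
  W = 158 − 46 = 112
  Z = 146
  P = -2 − 146 = -148
  S = 252 + 4·112 + 3·(-148) = 256
Policy B (Z + 55):
  W = 158
  Z = 146 + 55 = 201
  P = -2 − 201 = -203
  S = 252 + 4·158 + 3·(-203) = 275
S: 256 − 275 = -19

-19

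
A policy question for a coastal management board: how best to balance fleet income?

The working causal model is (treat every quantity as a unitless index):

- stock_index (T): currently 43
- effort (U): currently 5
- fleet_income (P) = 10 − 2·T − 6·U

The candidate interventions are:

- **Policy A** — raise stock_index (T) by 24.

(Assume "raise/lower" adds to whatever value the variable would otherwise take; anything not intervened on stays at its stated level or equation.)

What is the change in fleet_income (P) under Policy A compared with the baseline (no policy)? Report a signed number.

-48

Baseline:
  T = 43
  U = 5
  P = 10 − 2·43 − 6·5 = -106
Policy A (T + 24):
  T = 43 + 24 = 67
  U = 5
  P = 10 − 2·67 − 6·5 = -154
Change in P: -154 − (-106) = -48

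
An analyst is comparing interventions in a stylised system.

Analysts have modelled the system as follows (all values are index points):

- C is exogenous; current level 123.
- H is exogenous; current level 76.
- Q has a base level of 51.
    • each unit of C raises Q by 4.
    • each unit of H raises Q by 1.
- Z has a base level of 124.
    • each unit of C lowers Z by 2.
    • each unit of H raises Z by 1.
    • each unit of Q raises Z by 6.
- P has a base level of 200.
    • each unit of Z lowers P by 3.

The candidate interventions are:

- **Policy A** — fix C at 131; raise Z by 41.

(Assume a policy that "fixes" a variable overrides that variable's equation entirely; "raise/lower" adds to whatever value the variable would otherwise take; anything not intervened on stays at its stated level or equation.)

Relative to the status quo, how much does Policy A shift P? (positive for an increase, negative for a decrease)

-651

Baseline:
  C = 123
  H = 76
  Q = 51 + 4·123 + 76 = 619
  Z = 124 − 2·123 + 76 + 6·619 = 3668
  P = 200 − 3·3668 = -10804
Policy A (C := 131, Z + 41):
  C = 131
  H = 76
  Q = 51 + 4·131 + 76 = 651
  Z = 124 − 2·131 + 76 + 6·651 (+41 from intervention) = 3885
  P = 200 − 3·3885 = -11455
Change in P: -11455 − (-10804) = -651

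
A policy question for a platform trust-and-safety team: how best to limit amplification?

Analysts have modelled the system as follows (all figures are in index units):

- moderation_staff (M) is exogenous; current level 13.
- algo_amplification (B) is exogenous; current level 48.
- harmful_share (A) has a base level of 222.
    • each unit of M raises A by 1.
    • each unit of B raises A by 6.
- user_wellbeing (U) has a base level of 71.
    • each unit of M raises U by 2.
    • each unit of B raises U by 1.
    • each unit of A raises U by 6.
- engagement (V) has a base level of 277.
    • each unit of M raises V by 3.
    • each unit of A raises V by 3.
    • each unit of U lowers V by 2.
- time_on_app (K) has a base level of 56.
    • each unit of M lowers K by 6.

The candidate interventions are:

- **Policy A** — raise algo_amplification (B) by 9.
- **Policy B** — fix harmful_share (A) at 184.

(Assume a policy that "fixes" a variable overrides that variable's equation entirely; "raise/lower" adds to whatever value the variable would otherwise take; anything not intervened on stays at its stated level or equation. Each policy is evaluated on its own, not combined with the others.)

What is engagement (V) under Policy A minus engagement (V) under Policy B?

-3555

Policy A (B + 9):
  M = 13
  B = 48 + 9 = 57
  A = 222 + 13 + 6·57 = 577
  U = 71 + 2·13 + 57 + 6·577 = 3616
  V = 277 + 3·13 + 3·577 − 2·3616 = -5185
Policy B (A := 184):
  M = 13
  B = 48
  A = 184
  U = 71 + 2·13 + 48 + 6·184 = 1249
  V = 277 + 3·13 + 3·184 − 2·1249 = -1630
V: -5185 − (-1630) = -3555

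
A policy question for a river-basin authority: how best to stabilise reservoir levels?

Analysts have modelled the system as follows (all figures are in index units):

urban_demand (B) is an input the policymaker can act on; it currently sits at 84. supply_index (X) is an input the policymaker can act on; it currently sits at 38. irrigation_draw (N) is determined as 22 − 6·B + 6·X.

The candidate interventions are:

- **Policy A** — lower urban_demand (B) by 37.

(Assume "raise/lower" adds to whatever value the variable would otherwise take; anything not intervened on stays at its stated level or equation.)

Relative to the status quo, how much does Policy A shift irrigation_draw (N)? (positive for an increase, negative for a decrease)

Baseline:
  B = 84
  X = 38
  N = 22 − 6·84 + 6·38 = -254
Policy A (B − 37):
  B = 84 − 37 = 47
  X = 38
  N = 22 − 6·47 + 6·38 = -32
Change in N: -32 − (-254) = 222

222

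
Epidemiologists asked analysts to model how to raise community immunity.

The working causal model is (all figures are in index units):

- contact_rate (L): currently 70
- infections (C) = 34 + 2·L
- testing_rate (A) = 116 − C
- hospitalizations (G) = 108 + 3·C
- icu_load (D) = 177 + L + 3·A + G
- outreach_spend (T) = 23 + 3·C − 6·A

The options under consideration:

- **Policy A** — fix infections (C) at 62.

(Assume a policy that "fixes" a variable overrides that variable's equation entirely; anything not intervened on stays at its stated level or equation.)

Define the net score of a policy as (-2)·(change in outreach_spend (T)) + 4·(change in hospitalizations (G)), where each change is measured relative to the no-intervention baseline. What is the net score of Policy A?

Baseline:
  L = 70
  C = 34 + 2·70 = 174
  A = 116 − 174 = -58
  G = 108 + 3·174 = 630
  T = 23 + 3·174 − 6·(-58) = 893
Policy A (C := 62):
  L = 70
  C = 62
  A = 116 − 62 = 54
  G = 108 + 3·62 = 294
  T = 23 + 3·62 − 6·54 = -115
ΔT = -115 − 893 = -1008; ΔG = 294 − 630 = -336
Score = (-2)·(-1008) + 4·(-336) = 672

672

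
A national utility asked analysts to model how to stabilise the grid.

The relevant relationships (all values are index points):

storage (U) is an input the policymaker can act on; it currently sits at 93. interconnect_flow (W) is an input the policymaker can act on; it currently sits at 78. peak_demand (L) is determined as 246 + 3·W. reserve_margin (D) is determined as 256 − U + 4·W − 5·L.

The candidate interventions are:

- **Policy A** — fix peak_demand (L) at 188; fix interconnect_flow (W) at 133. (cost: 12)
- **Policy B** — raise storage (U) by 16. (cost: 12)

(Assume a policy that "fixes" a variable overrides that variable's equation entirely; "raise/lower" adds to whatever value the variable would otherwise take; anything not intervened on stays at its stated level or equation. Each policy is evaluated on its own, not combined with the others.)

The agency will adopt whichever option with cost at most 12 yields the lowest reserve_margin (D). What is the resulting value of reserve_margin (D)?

Policy A (L := 188, W := 133):
  U = 93
  W = 133
  L = 188
  D = 256 − 93 + 4·133 − 5·188 = -245
Policy B (U + 16):
  U = 93 + 16 = 109
  W = 78
  L = 246 + 3·78 = 480
  D = 256 − 109 + 4·78 − 5·480 = -1941
Comparing — Policy A: D=-245, Policy B: D=-1941. Lowest is -1941 (Policy B).

-1941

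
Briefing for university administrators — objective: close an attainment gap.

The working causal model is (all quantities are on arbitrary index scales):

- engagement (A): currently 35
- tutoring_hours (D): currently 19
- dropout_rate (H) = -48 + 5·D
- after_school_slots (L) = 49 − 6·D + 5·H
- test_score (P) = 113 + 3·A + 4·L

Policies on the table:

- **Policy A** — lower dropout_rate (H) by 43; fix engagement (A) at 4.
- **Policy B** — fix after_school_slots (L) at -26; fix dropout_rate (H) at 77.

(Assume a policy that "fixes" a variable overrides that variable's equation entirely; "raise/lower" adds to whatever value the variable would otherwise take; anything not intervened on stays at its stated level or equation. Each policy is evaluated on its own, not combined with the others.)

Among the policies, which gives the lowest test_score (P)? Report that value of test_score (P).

-55

Policy A (H − 43, A := 4):
  A = 4
  D = 19
  H = -48 + 5·19 (−43 from intervention) = 4
  L = 49 − 6·19 + 5·4 = -45
  P = 113 + 3·4 + 4·(-45) = -55
Policy B (L := -26, H := 77):
  A = 35
  D = 19
  H = 77
  L = -26
  P = 113 + 3·35 + 4·(-26) = 114
Comparing — Policy A: P=-55, Policy B: P=114. Lowest is -55 (Policy A).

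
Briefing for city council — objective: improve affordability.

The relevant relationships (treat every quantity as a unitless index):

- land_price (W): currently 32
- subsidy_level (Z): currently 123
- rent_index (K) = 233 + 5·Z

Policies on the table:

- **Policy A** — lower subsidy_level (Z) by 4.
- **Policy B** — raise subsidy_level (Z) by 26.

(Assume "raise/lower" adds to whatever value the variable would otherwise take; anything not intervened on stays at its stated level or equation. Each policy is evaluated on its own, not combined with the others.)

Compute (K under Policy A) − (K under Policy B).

Policy A (Z − 4):
  Z = 123 − 4 = 119
  K = 233 + 5·119 = 828
Policy B (Z + 26):
  Z = 123 + 26 = 149
  K = 233 + 5·149 = 978
K: 828 − 978 = -150

-150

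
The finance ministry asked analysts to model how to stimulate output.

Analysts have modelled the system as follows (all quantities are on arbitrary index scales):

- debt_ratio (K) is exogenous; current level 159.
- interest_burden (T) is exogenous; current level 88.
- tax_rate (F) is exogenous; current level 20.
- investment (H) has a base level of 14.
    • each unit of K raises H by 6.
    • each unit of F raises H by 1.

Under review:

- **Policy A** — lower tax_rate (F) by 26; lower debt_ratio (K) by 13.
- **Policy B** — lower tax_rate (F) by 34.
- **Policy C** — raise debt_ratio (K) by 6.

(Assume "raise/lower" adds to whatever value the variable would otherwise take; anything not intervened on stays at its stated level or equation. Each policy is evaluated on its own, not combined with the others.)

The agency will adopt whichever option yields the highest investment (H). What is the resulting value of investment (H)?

1024

Policy A (F − 26, K − 13):
  K = 159 − 13 = 146
  F = 20 − 26 = -6
  H = 14 + 6·146 + (-6) = 884
Policy B (F − 34):
  K = 159
  F = 20 − 34 = -14
  H = 14 + 6·159 + (-14) = 954
Policy C (K + 6):
  K = 159 + 6 = 165
  F = 20
  H = 14 + 6·165 + 20 = 1024
Comparing — Policy A: H=884, Policy B: H=954, Policy C: H=1024. Highest is 1024 (Policy C).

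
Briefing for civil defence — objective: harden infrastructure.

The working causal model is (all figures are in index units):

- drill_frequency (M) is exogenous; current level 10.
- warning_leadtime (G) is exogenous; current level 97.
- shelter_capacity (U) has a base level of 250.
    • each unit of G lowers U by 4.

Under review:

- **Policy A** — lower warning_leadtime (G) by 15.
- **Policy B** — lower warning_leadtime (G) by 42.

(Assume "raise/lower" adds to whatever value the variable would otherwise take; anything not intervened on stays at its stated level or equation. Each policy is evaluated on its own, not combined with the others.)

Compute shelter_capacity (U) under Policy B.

Policy B (G − 42):
  G = 97 − 42 = 55
  U = 250 − 4·55 = 30

30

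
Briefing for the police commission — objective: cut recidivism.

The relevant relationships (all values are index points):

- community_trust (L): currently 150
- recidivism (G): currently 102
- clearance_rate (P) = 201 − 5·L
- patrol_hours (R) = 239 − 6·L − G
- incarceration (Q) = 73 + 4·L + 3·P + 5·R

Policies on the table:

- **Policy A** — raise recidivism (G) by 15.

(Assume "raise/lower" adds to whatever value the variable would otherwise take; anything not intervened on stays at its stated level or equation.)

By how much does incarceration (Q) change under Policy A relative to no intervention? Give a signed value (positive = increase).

-75

Baseline:
  L = 150
  G = 102
  P = 201 − 5·150 = -549
  R = 239 − 6·150 − 102 = -763
  Q = 73 + 4·150 + 3·(-549) + 5·(-763) = -4789
Policy A (G + 15):
  L = 150
  G = 102 + 15 = 117
  P = 201 − 5·150 = -549
  R = 239 − 6·150 − 117 = -778
  Q = 73 + 4·150 + 3·(-549) + 5·(-778) = -4864
Change in Q: -4864 − (-4789) = -75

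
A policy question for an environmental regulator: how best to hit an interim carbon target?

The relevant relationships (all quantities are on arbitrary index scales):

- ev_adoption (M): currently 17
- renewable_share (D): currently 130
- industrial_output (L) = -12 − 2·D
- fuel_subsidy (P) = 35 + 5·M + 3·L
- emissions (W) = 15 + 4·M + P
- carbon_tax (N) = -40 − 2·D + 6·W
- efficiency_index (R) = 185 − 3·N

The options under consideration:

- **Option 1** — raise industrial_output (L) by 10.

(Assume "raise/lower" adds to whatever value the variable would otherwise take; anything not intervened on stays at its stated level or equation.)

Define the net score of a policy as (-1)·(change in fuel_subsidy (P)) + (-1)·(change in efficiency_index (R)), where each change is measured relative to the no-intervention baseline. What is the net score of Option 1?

510

Baseline:
  M = 17
  D = 130
  L = -12 − 2·130 = -272
  P = 35 + 5·17 + 3·(-272) = -696
  W = 15 + 4·17 + (-696) = -613
  N = -40 − 2·130 + 6·(-613) = -3978
  R = 185 − 3·(-3978) = 12119
Option 1 (L + 10):
  M = 17
  D = 130
  L = -12 − 2·130 (+10 from intervention) = -262
  P = 35 + 5·17 + 3·(-262) = -666
  W = 15 + 4·17 + (-666) = -583
  N = -40 − 2·130 + 6·(-583) = -3798
  R = 185 − 3·(-3798) = 11579
ΔP = -666 − (-696) = 30; ΔR = 11579 − 12119 = -540
Score = (-1)·30 + (-1)·(-540) = 510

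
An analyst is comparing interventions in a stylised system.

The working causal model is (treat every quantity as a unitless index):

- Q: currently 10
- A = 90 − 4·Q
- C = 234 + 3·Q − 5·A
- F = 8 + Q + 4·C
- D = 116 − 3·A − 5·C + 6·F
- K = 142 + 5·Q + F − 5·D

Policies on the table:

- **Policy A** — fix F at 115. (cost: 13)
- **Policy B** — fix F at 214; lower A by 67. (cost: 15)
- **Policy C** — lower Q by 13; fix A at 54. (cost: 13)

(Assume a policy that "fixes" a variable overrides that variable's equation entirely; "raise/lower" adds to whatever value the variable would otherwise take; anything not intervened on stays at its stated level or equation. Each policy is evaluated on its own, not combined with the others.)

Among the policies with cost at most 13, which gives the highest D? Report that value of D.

586

Policy A (F := 115):
  Q = 10
  A = 90 − 4·10 = 50
  C = 234 + 3·10 − 5·50 = 14
  F = 115
  D = 116 − 3·50 − 5·14 + 6·115 = 586
Policy C (Q − 13, A := 54):
  Q = 10 − 13 = -3
  A = 54
  C = 234 + 3·(-3) − 5·54 = -45
  F = 8 + (-3) + 4·(-45) = -175
  D = 116 − 3·54 − 5·(-45) + 6·(-175) = -871
Comparing — Policy A: D=586, Policy C: D=-871. Highest is 586 (Policy A).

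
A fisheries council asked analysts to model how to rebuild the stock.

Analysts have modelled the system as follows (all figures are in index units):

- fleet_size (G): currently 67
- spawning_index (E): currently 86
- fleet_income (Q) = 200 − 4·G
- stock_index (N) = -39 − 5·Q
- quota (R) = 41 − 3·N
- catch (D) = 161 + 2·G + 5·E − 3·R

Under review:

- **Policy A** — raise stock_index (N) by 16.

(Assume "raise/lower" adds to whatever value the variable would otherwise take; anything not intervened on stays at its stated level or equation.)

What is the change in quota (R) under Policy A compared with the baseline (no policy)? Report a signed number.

Baseline:
  G = 67
  Q = 200 − 4·67 = -68
  N = -39 − 5·(-68) = 301
  R = 41 − 3·301 = -862
Policy A (N + 16):
  G = 67
  Q = 200 − 4·67 = -68
  N = -39 − 5·(-68) (+16 from intervention) = 317
  R = 41 − 3·317 = -910
Change in R: -910 − (-862) = -48

-48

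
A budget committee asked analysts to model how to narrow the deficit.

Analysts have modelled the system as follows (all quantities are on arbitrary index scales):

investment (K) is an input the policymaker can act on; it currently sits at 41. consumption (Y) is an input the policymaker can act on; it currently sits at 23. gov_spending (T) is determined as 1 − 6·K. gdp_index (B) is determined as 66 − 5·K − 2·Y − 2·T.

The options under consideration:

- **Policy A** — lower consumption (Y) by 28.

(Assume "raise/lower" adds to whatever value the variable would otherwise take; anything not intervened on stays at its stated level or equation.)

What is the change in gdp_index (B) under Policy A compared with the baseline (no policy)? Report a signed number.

Baseline:
  K = 41
  Y = 23
  T = 1 − 6·41 = -245
  B = 66 − 5·41 − 2·23 − 2·(-245) = 305
Policy A (Y − 28):
  K = 41
  Y = 23 − 28 = -5
  T = 1 − 6·41 = -245
  B = 66 − 5·41 − 2·(-5) − 2·(-245) = 361
Change in B: 361 − 305 = 56

56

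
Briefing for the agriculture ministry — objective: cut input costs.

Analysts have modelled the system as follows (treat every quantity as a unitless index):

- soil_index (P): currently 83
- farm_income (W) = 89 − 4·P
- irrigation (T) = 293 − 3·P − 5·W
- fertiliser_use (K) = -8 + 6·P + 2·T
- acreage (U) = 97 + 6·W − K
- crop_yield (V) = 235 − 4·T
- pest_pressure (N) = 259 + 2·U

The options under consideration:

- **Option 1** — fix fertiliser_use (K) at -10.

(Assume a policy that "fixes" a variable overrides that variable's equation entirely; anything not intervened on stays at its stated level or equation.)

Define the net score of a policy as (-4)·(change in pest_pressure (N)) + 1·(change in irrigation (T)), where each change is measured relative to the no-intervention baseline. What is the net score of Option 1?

Baseline:
  P = 83
  W = 89 − 4·83 = -243
  T = 293 − 3·83 − 5·(-243) = 1259
  K = -8 + 6·83 + 2·1259 = 3008
  U = 97 + 6·(-243) − 3008 = -4369
  N = 259 + 2·(-4369) = -8479
Option 1 (K := -10):
  P = 83
  W = 89 − 4·83 = -243
  T = 293 − 3·83 − 5·(-243) = 1259
  K = -10
  U = 97 + 6·(-243) − (-10) = -1351
  N = 259 + 2·(-1351) = -2443
ΔN = -2443 − (-8479) = 6036; ΔT = 1259 − 1259 = 0
Score = (-4)·6036 + 1·0 = -24144

-24144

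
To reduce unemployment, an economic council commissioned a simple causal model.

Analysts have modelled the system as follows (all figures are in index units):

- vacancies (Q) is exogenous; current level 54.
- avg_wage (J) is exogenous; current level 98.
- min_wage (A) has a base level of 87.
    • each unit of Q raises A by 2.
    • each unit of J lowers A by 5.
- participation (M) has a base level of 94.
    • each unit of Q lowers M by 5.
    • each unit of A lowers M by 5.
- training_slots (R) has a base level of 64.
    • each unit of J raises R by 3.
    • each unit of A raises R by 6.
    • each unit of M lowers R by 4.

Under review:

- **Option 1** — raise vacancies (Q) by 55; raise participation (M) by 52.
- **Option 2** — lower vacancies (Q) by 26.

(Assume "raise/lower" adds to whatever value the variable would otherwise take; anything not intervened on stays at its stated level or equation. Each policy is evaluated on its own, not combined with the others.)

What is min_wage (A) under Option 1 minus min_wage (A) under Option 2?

162

Option 1 (Q + 55, M + 52):
  Q = 54 + 55 = 109
  J = 98
  A = 87 + 2·109 − 5·98 = -185
Option 2 (Q − 26):
  Q = 54 − 26 = 28
  J = 98
  A = 87 + 2·28 − 5·98 = -347
A: -185 − (-347) = 162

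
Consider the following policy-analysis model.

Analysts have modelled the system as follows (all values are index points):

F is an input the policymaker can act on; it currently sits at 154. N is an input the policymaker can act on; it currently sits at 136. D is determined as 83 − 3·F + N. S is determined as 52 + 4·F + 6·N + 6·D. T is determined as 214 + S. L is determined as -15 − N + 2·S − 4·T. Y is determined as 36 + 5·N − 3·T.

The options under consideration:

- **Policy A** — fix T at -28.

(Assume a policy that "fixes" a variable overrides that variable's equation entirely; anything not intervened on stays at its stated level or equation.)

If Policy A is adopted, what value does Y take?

800

Policy A (T := -28):
  F = 154
  N = 136
  D = 83 − 3·154 + 136 = -243
  S = 52 + 4·154 + 6·136 + 6·(-243) = 26
  T = -28
  Y = 36 + 5·136 − 3·(-28) = 800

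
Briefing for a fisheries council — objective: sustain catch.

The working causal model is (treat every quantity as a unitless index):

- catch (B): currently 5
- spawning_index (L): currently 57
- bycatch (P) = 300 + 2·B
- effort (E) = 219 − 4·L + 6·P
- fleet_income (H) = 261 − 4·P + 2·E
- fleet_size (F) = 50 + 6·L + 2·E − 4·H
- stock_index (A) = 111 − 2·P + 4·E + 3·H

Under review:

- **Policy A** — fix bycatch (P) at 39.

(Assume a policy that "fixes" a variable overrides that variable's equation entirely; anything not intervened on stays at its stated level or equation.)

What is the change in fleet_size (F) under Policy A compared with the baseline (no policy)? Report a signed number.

5420

Baseline:
  B = 5
  L = 57
  P = 300 + 2·5 = 310
  E = 219 − 4·57 + 6·310 = 1851
  H = 261 − 4·310 + 2·1851 = 2723
  F = 50 + 6·57 + 2·1851 − 4·2723 = -6798
Policy A (P := 39):
  B = 5
  L = 57
  P = 39
  E = 219 − 4·57 + 6·39 = 225
  H = 261 − 4·39 + 2·225 = 555
  F = 50 + 6·57 + 2·225 − 4·555 = -1378
Change in F: -1378 − (-6798) = 5420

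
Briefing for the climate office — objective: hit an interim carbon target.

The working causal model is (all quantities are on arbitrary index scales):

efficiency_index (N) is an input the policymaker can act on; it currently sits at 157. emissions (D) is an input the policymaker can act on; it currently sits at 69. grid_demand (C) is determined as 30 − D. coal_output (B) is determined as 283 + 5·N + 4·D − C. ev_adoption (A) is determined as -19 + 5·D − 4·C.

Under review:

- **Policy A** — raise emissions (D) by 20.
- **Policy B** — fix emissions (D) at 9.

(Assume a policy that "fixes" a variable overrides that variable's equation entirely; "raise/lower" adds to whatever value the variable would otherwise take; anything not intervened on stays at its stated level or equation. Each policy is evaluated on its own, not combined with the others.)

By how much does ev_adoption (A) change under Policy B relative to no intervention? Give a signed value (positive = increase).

-540

Baseline:
  D = 69
  C = 30 − 69 = -39
  A = -19 + 5·69 − 4·(-39) = 482
Policy B (D := 9):
  D = 9
  C = 30 − 9 = 21
  A = -19 + 5·9 − 4·21 = -58
Change in A: -58 − 482 = -540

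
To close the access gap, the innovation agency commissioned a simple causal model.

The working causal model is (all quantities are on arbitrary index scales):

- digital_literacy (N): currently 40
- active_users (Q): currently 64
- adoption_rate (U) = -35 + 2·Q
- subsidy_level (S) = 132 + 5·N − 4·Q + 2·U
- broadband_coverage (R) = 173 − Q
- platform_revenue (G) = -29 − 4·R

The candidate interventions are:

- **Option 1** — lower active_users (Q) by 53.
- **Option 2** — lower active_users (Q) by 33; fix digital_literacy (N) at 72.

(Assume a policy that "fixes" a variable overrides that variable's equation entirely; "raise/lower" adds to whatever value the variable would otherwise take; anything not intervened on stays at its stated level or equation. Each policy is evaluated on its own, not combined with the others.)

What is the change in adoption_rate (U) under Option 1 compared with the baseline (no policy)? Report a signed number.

-106

Baseline:
  Q = 64
  U = -35 + 2·64 = 93
Option 1 (Q − 53):
  Q = 64 − 53 = 11
  U = -35 + 2·11 = -13
Change in U: -13 − 93 = -106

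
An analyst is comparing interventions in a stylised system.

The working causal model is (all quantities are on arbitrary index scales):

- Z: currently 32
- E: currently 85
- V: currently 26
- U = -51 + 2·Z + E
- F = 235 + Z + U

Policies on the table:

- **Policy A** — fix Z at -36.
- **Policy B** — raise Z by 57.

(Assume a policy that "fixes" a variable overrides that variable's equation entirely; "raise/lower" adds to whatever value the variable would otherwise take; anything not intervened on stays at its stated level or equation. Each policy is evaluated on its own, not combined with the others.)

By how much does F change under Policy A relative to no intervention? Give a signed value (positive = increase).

-204

Baseline:
  Z = 32
  E = 85
  U = -51 + 2·32 + 85 = 98
  F = 235 + 32 + 98 = 365
Policy A (Z := -36):
  Z = -36
  E = 85
  U = -51 + 2·(-36) + 85 = -38
  F = 235 + (-36) + (-38) = 161
Change in F: 161 − 365 = -204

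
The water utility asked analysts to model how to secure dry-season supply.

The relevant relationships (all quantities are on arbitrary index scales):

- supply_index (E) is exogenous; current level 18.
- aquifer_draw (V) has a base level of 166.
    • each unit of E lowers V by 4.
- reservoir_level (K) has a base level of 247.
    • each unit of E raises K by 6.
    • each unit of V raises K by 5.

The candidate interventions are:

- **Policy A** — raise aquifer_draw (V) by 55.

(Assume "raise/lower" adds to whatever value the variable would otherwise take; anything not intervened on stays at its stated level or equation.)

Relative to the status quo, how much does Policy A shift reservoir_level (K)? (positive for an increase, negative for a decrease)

Baseline:
  E = 18
  V = 166 − 4·18 = 94
  K = 247 + 6·18 + 5·94 = 825
Policy A (V + 55):
  E = 18
  V = 166 − 4·18 (+55 from intervention) = 149
  K = 247 + 6·18 + 5·149 = 1100
Change in K: 1100 − 825 = 275

275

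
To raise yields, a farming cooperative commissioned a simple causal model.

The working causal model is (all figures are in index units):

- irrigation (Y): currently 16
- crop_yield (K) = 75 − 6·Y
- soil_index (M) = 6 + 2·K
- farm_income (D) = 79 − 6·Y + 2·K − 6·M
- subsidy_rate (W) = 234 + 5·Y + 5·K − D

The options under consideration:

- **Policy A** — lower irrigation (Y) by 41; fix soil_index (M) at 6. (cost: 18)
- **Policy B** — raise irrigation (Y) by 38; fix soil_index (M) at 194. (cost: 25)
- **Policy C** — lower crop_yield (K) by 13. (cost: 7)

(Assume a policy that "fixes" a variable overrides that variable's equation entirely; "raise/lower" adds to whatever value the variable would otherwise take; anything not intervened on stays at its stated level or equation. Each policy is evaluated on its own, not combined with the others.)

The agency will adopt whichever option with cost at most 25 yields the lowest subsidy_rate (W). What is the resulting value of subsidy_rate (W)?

Policy A (Y − 41, M := 6):
  Y = 16 − 41 = -25
  K = 75 − 6·(-25) = 225
  M = 6
  D = 79 − 6·(-25) + 2·225 − 6·6 = 643
  W = 234 + 5·(-25) + 5·225 − 643 = 591
Policy B (Y + 38, M := 194):
  Y = 16 + 38 = 54
  K = 75 − 6·54 = -249
  M = 194
  D = 79 − 6·54 + 2·(-249) − 6·194 = -1907
  W = 234 + 5·54 + 5·(-249) − (-1907) = 1166
Policy C (K − 13):
  Y = 16
  K = 75 − 6·16 (−13 from intervention) = -34
  M = 6 + 2·(-34) = -62
  D = 79 − 6·16 + 2·(-34) − 6·(-62) = 287
  W = 234 + 5·16 + 5·(-34) − 287 = -143
Comparing — Policy A: W=591, Policy B: W=1166, Policy C: W=-143. Lowest is -143 (Policy C).

-143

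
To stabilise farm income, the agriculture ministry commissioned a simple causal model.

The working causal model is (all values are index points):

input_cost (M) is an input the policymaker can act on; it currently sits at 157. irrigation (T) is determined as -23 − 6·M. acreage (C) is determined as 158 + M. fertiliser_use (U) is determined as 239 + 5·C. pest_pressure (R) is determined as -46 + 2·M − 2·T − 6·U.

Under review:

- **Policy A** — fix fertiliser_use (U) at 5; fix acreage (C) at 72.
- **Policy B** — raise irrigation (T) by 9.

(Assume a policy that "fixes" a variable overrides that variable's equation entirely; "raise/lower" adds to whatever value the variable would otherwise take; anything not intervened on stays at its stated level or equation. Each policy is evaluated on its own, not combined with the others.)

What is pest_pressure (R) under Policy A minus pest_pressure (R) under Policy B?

10872

Policy A (U := 5, C := 72):
  M = 157
  T = -23 − 6·157 = -965
  C = 72
  U = 5
  R = -46 + 2·157 − 2·(-965) − 6·5 = 2168
Policy B (T + 9):
  M = 157
  T = -23 − 6·157 (+9 from intervention) = -956
  C = 158 + 157 = 315
  U = 239 + 5·315 = 1814
  R = -46 + 2·157 − 2·(-956) − 6·1814 = -8704
R: 2168 − (-8704) = 10872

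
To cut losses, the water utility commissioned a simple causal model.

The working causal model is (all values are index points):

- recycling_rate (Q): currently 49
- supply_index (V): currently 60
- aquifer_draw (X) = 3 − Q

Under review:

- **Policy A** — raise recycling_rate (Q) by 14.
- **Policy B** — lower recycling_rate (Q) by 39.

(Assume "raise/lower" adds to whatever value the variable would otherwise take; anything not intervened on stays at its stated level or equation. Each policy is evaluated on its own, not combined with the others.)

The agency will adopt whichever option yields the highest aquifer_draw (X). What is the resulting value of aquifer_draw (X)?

Policy A (Q + 14):
  Q = 49 + 14 = 63
  X = 3 − 63 = -60
Policy B (Q − 39):
  Q = 49 − 39 = 10
  X = 3 − 10 = -7
Comparing — Policy A: X=-60, Policy B: X=-7. Highest is -7 (Policy B).

-7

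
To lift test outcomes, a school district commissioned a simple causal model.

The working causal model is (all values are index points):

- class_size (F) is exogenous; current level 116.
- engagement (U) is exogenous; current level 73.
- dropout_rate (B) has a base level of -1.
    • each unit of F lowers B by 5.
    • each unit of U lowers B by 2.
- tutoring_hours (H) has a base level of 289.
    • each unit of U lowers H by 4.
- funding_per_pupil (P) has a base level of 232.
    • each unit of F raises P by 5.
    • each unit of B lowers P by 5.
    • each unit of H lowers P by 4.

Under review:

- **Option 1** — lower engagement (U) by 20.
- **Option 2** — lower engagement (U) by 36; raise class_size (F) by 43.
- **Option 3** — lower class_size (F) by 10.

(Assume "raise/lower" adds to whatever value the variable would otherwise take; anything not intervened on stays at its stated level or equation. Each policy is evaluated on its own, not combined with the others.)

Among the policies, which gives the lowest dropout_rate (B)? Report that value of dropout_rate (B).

Option 1 (U − 20):
  F = 116
  U = 73 − 20 = 53
  B = -1 − 5·116 − 2·53 = -687
Option 2 (U − 36, F + 43):
  F = 116 + 43 = 159
  U = 73 − 36 = 37
  B = -1 − 5·159 − 2·37 = -870
Option 3 (F − 10):
  F = 116 − 10 = 106
  U = 73
  B = -1 − 5·106 − 2·73 = -677
Comparing — Option 1: B=-687, Option 2: B=-870, Option 3: B=-677. Lowest is -870 (Option 2).

-870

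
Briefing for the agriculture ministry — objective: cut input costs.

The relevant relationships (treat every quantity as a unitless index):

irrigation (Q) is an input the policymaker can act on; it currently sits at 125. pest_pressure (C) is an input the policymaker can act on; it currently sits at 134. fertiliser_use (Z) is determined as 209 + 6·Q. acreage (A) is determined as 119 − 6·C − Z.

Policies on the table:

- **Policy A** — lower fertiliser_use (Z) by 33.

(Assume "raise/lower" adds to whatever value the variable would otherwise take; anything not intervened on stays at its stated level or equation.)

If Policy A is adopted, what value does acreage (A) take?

-1611

Policy A (Z − 33):
  Q = 125
  C = 134
  Z = 209 + 6·125 (−33 from intervention) = 926
  A = 119 − 6·134 − 926 = -1611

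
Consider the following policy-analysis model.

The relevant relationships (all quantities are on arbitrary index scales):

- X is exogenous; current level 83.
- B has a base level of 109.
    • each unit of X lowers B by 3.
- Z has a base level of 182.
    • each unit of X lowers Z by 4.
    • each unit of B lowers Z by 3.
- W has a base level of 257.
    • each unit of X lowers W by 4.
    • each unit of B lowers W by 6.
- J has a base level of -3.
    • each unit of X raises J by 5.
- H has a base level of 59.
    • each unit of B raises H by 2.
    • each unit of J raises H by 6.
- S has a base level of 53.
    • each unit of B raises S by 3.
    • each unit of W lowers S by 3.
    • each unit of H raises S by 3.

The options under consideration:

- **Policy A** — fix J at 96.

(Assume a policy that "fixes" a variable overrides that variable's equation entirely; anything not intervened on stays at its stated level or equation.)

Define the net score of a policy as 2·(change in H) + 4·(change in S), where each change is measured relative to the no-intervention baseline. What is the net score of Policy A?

-26544

Baseline:
  X = 83
  B = 109 − 3·83 = -140
  W = 257 − 4·83 − 6·(-140) = 765
  J = -3 + 5·83 = 412
  H = 59 + 2·(-140) + 6·412 = 2251
  S = 53 + 3·(-140) − 3·765 + 3·2251 = 4091
Policy A (J := 96):
  X = 83
  B = 109 − 3·83 = -140
  W = 257 − 4·83 − 6·(-140) = 765
  J = 96
  H = 59 + 2·(-140) + 6·96 = 355
  S = 53 + 3·(-140) − 3·765 + 3·355 = -1597
ΔH = 355 − 2251 = -1896; ΔS = -1597 − 4091 = -5688
Score = 2·(-1896) + 4·(-5688) = -26544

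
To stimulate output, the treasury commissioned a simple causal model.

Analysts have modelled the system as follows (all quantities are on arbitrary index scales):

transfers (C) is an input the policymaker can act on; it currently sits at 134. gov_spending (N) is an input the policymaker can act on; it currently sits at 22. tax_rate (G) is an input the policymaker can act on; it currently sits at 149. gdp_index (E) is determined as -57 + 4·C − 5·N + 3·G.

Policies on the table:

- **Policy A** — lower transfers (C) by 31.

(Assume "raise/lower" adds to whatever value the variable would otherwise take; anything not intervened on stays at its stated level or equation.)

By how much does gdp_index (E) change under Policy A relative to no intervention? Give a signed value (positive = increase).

Baseline:
  C = 134
  N = 22
  G = 149
  E = -57 + 4·134 − 5·22 + 3·149 = 816
Policy A (C − 31):
  C = 134 − 31 = 103
  N = 22
  G = 149
  E = -57 + 4·103 − 5·22 + 3·149 = 692
Change in E: 692 − 816 = -124

-124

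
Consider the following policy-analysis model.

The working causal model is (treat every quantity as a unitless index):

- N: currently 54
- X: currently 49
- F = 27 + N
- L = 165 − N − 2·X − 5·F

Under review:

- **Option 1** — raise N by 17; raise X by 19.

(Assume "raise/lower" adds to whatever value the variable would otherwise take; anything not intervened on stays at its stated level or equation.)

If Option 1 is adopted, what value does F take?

98

Option 1 (N + 17, X + 19):
  N = 54 + 17 = 71
  F = 27 + 71 = 98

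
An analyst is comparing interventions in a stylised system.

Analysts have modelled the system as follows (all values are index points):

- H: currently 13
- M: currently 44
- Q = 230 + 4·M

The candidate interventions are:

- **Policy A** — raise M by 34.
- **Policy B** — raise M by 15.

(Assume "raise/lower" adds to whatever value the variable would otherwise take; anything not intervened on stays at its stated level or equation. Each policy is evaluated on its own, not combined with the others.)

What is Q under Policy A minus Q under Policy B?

76

Policy A (M + 34):
  M = 44 + 34 = 78
  Q = 230 + 4·78 = 542
Policy B (M + 15):
  M = 44 + 15 = 59
  Q = 230 + 4·59 = 466
Q: 542 − 466 = 76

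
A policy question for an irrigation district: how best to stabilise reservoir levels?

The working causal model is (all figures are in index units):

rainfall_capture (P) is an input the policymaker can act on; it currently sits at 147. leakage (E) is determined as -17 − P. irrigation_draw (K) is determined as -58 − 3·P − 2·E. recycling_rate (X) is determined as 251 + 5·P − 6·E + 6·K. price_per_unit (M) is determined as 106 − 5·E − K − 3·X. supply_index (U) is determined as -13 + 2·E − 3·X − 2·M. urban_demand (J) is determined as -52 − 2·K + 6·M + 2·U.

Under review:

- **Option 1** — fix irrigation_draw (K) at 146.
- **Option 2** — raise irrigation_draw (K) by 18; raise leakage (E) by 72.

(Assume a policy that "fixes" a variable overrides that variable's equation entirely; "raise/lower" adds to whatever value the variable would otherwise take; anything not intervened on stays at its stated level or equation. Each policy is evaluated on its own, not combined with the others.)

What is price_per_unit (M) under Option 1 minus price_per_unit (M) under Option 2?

-9353

Option 1 (K := 146):
  P = 147
  E = -17 − 147 = -164
  K = 146
  X = 251 + 5·147 − 6·(-164) + 6·146 = 2846
  M = 106 − 5·(-164) − 146 − 3·2846 = -7758
Option 2 (K + 18, E + 72):
  P = 147
  E = -17 − 147 (+72 from intervention) = -92
  K = -58 − 3·147 − 2·(-92) (+18 from intervention) = -297
  X = 251 + 5·147 − 6·(-92) + 6·(-297) = -244
  M = 106 − 5·(-92) − (-297) − 3·(-244) = 1595
M: -7758 − 1595 = -9353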